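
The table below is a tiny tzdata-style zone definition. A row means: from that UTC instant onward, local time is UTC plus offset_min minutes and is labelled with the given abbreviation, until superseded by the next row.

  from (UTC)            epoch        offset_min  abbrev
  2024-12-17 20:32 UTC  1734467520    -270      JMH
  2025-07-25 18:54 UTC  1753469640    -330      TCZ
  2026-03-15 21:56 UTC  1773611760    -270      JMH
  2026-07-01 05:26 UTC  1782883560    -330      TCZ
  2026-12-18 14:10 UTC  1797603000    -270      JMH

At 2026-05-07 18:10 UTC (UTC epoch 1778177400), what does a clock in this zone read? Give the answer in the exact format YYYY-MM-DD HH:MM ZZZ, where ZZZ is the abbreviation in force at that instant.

2026-05-07 13:40 JMH

Query: 2026-05-07 18:10 UTC
Rule 3/5 (JMH, -04:30): 2026-03-15 21:56 UTC ≤ query < 2026-07-01 05:26 UTC
18·60 + 10 - 270 = 820 min
820 = 0·1440 + 820; 820 = 13·60 + 40 → 13:40, same day
→ 2026-05-07 13:40 JMH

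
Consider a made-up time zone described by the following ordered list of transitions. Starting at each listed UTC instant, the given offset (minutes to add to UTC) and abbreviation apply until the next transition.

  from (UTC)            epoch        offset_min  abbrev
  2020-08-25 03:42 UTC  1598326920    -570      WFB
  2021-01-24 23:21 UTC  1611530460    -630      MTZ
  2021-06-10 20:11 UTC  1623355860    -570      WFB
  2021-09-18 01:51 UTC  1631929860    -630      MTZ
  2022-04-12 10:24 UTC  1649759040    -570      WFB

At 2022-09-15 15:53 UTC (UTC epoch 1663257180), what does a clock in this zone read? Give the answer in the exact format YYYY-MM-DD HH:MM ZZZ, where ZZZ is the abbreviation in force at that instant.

2022-09-15 06:23 WFB

Query: 2022-09-15 15:53 UTC
Rule 5/5 (WFB, -09:30): 2022-04-12 10:24 UTC ≤ query < +∞
15·60 + 53 - 570 = 383 min
383 = 0·1440 + 383; 383 = 6·60 + 23 → 06:23, same day
→ 2022-09-15 06:23 WFB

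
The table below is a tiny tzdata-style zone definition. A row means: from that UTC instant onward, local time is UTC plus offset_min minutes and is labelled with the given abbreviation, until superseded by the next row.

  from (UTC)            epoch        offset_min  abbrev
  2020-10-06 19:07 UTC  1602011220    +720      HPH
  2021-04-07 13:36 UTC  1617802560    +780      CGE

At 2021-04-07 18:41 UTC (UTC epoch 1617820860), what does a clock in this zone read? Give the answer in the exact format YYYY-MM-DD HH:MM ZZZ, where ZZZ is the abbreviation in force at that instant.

Query: 2021-04-07 18:41 UTC
Rule 2/2 (CGE, +13:00): 2021-04-07 13:36 UTC ≤ query < +∞
18·60 + 41 + 780 = 1901 min
1901 = 1·1440 + 461; 461 = 7·60 + 41 → 07:41, 2021-04-07 + 1 day = 2021-04-08
→ 2021-04-08 07:41 CGE

2021-04-08 07:41 CGE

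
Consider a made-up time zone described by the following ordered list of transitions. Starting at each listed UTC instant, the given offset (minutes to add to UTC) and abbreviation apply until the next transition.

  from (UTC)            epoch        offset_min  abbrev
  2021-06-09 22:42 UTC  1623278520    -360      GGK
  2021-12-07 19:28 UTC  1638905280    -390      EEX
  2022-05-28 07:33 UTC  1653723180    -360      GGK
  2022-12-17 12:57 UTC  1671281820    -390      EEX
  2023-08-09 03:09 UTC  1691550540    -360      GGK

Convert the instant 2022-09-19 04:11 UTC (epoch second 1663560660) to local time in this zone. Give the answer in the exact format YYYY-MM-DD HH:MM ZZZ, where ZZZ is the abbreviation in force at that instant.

2022-09-18 22:11 GGK

Query: 2022-09-19 04:11 UTC
Rule 3/5 (GGK, -06:00): 2022-05-28 07:33 UTC ≤ query < 2022-12-17 12:57 UTC
4·60 + 11 - 360 = -109 min
-109 = -1·1440 + 1331; 1331 = 22·60 + 11 → 22:11, 2022-09-19 - 1 day = 2022-09-18
→ 2022-09-18 22:11 GGK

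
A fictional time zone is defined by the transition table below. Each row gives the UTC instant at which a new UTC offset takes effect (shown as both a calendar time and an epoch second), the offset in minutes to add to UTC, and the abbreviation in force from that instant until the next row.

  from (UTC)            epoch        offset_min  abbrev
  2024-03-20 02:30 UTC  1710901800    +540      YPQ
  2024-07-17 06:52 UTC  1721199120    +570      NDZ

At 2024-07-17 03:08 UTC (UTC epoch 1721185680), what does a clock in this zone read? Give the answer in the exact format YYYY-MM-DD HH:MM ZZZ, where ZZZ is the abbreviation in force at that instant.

2024-07-17 12:08 YPQ

Query: 2024-07-17 03:08 UTC
Rule 1/2 (YPQ, +09:00): 2024-03-20 02:30 UTC ≤ query < 2024-07-17 06:52 UTC
3·60 + 8 + 540 = 728 min
728 = 0·1440 + 728; 728 = 12·60 + 8 → 12:08, same day
→ 2024-07-17 12:08 YPQ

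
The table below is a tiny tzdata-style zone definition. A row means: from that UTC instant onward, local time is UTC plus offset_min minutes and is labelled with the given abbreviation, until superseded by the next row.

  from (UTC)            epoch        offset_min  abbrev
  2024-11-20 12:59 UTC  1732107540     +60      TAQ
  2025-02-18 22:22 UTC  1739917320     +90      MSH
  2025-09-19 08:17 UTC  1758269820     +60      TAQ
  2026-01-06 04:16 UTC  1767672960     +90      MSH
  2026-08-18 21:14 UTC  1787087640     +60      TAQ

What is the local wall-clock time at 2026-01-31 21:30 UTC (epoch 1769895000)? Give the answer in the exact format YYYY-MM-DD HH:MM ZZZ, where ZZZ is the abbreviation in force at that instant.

2026-01-31 23:00 MSH

Query: 2026-01-31 21:30 UTC
Rule 4/5 (MSH, +01:30): 2026-01-06 04:16 UTC ≤ query < 2026-08-18 21:14 UTC
21·60 + 30 + 90 = 1380 min
1380 = 0·1440 + 1380; 1380 = 23·60 + 0 → 23:00, same day
→ 2026-01-31 23:00 MSH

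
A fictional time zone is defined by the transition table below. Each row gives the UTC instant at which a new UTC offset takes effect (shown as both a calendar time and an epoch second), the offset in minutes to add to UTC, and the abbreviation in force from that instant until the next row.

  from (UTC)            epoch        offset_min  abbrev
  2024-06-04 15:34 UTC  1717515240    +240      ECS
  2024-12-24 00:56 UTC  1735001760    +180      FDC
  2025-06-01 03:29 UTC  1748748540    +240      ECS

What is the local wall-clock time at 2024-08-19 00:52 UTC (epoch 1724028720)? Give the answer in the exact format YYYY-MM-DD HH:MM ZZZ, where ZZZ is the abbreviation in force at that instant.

Query: 2024-08-19 00:52 UTC
Rule 1/3 (ECS, +04:00): 2024-06-04 15:34 UTC ≤ query < 2024-12-24 00:56 UTC
0·60 + 52 + 240 = 292 min
292 = 0·1440 + 292; 292 = 4·60 + 52 → 04:52, same day
→ 2024-08-19 04:52 ECS

2024-08-19 04:52 ECS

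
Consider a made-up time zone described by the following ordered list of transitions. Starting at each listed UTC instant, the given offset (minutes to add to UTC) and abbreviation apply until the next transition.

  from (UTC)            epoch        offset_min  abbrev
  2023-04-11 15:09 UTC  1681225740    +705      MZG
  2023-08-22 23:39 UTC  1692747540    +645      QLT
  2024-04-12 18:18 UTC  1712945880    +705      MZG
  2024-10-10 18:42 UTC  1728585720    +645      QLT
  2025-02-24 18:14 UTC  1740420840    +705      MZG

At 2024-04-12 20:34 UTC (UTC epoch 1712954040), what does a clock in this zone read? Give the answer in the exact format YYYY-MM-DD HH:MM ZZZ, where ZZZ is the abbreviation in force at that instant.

Query: 2024-04-12 20:34 UTC
Rule 3/5 (MZG, +11:45): 2024-04-12 18:18 UTC ≤ query < 2024-10-10 18:42 UTC
20·60 + 34 + 705 = 1939 min
1939 = 1·1440 + 499; 499 = 8·60 + 19 → 08:19, 2024-04-12 + 1 day = 2024-04-13
→ 2024-04-13 08:19 MZG

2024-04-13 08:19 MZG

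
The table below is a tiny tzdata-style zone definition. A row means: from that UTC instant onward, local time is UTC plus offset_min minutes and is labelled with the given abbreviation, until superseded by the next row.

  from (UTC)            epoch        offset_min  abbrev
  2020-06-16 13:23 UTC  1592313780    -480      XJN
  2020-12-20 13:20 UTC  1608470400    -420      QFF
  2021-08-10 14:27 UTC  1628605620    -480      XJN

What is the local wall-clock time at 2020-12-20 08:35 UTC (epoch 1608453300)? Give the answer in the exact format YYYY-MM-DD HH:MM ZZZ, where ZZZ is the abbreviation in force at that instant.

2020-12-20 00:35 XJN

Query: 2020-12-20 08:35 UTC
Rule 1/3 (XJN, -08:00): 2020-06-16 13:23 UTC ≤ query < 2020-12-20 13:20 UTC
8·60 + 35 - 480 = 35 min
35 = 0·1440 + 35; 35 = 0·60 + 35 → 00:35, same day
→ 2020-12-20 00:35 XJN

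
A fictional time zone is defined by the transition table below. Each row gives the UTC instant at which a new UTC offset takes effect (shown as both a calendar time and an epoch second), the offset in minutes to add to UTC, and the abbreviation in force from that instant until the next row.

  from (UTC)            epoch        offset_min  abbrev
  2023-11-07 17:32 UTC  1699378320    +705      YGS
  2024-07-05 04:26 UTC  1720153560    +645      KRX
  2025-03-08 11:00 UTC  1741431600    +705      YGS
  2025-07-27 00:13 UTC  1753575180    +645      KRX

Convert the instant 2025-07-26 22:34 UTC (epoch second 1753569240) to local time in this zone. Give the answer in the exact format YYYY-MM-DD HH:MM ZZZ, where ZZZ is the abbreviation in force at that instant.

2025-07-27 10:19 YGS

Query: 2025-07-26 22:34 UTC
Rule 3/4 (YGS, +11:45): 2025-03-08 11:00 UTC ≤ query < 2025-07-27 00:13 UTC
22·60 + 34 + 705 = 2059 min
2059 = 1·1440 + 619; 619 = 10·60 + 19 → 10:19, 2025-07-26 + 1 day = 2025-07-27
→ 2025-07-27 10:19 YGS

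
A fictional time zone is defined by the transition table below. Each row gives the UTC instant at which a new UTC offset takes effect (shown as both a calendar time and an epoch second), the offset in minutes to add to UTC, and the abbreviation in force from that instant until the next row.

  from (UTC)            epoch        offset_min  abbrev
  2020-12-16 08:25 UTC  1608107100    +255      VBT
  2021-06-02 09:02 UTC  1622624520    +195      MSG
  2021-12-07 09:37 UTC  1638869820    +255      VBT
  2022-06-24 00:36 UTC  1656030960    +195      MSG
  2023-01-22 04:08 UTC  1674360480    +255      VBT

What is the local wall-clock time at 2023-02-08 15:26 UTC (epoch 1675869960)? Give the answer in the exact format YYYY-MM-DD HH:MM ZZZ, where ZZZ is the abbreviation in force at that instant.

Query: 2023-02-08 15:26 UTC
Rule 5/5 (VBT, +04:15): 2023-01-22 04:08 UTC ≤ query < +∞
15·60 + 26 + 255 = 1181 min
1181 = 0·1440 + 1181; 1181 = 19·60 + 41 → 19:41, same day
→ 2023-02-08 19:41 VBT

2023-02-08 19:41 VBT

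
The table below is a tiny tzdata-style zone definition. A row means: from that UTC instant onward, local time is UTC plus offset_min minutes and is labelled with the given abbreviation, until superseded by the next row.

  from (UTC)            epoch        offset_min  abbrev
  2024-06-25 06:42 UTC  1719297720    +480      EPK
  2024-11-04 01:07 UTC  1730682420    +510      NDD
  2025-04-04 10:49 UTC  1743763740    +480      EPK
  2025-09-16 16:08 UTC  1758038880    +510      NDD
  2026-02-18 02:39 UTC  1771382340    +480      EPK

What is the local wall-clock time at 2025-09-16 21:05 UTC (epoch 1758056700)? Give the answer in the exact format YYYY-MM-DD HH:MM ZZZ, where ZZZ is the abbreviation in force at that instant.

Query: 2025-09-16 21:05 UTC
Rule 4/5 (NDD, +08:30): 2025-09-16 16:08 UTC ≤ query < 2026-02-18 02:39 UTC
21·60 + 5 + 510 = 1775 min
1775 = 1·1440 + 335; 335 = 5·60 + 35 → 05:35, 2025-09-16 + 1 day = 2025-09-17
→ 2025-09-17 05:35 NDD

2025-09-17 05:35 NDD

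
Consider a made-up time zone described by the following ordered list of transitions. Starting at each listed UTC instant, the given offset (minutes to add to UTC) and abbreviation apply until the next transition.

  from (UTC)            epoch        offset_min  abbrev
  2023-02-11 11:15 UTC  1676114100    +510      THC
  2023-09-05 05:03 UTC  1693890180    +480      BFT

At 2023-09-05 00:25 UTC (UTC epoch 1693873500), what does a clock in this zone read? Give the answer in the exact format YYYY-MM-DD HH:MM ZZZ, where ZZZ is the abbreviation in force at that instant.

2023-09-05 08:55 THC

Query: 2023-09-05 00:25 UTC
Rule 1/2 (THC, +08:30): 2023-02-11 11:15 UTC ≤ query < 2023-09-05 05:03 UTC
0·60 + 25 + 510 = 535 min
535 = 0·1440 + 535; 535 = 8·60 + 55 → 08:55, same day
→ 2023-09-05 08:55 THC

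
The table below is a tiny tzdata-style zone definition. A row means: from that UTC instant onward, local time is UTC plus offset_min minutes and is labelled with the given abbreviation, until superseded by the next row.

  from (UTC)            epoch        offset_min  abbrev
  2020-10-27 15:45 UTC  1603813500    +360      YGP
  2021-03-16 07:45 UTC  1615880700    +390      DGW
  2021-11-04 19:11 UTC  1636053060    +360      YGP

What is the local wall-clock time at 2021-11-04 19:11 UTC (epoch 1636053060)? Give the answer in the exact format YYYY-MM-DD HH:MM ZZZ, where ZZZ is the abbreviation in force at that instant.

Query: 2021-11-04 19:11 UTC
Rule 3/3 (YGP, +06:00): 2021-11-04 19:11 UTC ≤ query < +∞
19·60 + 11 + 360 = 1511 min
1511 = 1·1440 + 71; 71 = 1·60 + 11 → 01:11, 2021-11-04 + 1 day = 2021-11-05
→ 2021-11-05 01:11 YGP

2021-11-05 01:11 YGP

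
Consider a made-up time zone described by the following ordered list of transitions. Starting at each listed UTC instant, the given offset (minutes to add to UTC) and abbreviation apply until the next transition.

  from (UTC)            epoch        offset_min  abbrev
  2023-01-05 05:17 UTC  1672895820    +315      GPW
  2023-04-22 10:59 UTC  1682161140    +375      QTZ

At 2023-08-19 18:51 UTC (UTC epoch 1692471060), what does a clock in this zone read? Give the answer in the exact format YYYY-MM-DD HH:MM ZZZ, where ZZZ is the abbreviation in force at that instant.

2023-08-20 01:06 QTZ

Query: 2023-08-19 18:51 UTC
Rule 2/2 (QTZ, +06:15): 2023-04-22 10:59 UTC ≤ query < +∞
18·60 + 51 + 375 = 1506 min
1506 = 1·1440 + 66; 66 = 1·60 + 6 → 01:06, 2023-08-19 + 1 day = 2023-08-20
→ 2023-08-20 01:06 QTZ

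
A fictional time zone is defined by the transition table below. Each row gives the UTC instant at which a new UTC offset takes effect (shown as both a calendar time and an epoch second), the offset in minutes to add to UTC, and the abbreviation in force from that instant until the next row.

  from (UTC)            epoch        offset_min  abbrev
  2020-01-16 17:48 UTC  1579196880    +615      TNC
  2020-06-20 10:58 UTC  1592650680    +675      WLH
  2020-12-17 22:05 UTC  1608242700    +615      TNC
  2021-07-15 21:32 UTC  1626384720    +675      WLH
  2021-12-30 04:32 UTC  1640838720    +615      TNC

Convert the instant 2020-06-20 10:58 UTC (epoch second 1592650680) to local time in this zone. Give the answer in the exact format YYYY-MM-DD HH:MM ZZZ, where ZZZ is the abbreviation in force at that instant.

Query: 2020-06-20 10:58 UTC
Rule 2/5 (WLH, +11:15): 2020-06-20 10:58 UTC ≤ query < 2020-12-17 22:05 UTC
10·60 + 58 + 675 = 1333 min
1333 = 0·1440 + 1333; 1333 = 22·60 + 13 → 22:13, same day
→ 2020-06-20 22:13 WLH

2020-06-20 22:13 WLH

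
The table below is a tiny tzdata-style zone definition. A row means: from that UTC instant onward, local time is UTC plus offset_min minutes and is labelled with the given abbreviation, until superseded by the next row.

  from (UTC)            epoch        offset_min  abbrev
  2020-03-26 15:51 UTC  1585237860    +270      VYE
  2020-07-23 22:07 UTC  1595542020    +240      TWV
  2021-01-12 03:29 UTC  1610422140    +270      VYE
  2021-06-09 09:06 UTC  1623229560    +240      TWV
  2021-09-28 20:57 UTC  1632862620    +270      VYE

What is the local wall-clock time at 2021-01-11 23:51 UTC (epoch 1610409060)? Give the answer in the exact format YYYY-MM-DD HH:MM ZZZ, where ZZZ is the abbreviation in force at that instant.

2021-01-12 03:51 TWV

Query: 2021-01-11 23:51 UTC
Rule 2/5 (TWV, +04:00): 2020-07-23 22:07 UTC ≤ query < 2021-01-12 03:29 UTC
23·60 + 51 + 240 = 1671 min
1671 = 1·1440 + 231; 231 = 3·60 + 51 → 03:51, 2021-01-11 + 1 day = 2021-01-12
→ 2021-01-12 03:51 TWV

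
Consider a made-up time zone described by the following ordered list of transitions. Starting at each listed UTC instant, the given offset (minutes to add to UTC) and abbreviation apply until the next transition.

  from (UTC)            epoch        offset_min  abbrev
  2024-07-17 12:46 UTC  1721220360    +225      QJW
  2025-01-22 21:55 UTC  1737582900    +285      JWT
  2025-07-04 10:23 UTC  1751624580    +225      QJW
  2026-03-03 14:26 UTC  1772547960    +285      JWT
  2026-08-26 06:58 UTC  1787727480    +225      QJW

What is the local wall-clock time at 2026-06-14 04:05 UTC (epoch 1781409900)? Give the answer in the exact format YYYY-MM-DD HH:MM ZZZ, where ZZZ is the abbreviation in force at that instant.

2026-06-14 08:50 JWT

Query: 2026-06-14 04:05 UTC
Rule 4/5 (JWT, +04:45): 2026-03-03 14:26 UTC ≤ query < 2026-08-26 06:58 UTC
4·60 + 5 + 285 = 530 min
530 = 0·1440 + 530; 530 = 8·60 + 50 → 08:50, same day
→ 2026-06-14 08:50 JWT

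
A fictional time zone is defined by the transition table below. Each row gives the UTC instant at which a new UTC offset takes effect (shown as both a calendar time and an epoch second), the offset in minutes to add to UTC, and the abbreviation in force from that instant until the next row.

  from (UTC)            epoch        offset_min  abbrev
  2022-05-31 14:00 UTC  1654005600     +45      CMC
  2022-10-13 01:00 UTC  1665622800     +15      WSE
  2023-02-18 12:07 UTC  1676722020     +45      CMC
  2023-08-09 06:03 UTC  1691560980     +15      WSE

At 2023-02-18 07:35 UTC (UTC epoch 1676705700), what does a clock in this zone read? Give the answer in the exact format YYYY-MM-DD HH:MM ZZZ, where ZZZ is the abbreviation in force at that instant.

2023-02-18 07:50 WSE

Query: 2023-02-18 07:35 UTC
Rule 2/4 (WSE, +00:15): 2022-10-13 01:00 UTC ≤ query < 2023-02-18 12:07 UTC
7·60 + 35 + 15 = 470 min
470 = 0·1440 + 470; 470 = 7·60 + 50 → 07:50, same day
→ 2023-02-18 07:50 WSE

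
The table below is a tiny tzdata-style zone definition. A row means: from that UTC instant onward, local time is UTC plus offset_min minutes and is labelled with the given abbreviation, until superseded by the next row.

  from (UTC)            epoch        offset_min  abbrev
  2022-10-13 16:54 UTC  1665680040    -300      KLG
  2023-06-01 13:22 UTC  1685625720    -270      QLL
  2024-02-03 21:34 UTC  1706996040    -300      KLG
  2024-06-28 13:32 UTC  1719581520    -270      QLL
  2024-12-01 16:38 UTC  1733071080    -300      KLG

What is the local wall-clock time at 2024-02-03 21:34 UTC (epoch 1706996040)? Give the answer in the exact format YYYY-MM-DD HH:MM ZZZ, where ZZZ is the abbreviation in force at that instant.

Query: 2024-02-03 21:34 UTC
Rule 3/5 (KLG, -05:00): 2024-02-03 21:34 UTC ≤ query < 2024-06-28 13:32 UTC
21·60 + 34 - 300 = 994 min
994 = 0·1440 + 994; 994 = 16·60 + 34 → 16:34, same day
→ 2024-02-03 16:34 KLG

2024-02-03 16:34 KLG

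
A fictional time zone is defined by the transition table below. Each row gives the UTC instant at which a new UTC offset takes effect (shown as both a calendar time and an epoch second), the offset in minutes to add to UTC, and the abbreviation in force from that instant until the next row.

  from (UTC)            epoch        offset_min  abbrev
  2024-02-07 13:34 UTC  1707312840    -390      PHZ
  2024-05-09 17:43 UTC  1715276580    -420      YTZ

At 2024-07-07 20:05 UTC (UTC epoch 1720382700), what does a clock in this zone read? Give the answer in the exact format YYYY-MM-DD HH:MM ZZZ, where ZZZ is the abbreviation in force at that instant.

2024-07-07 13:05 YTZ

Query: 2024-07-07 20:05 UTC
Rule 2/2 (YTZ, -07:00): 2024-05-09 17:43 UTC ≤ query < +∞
20·60 + 5 - 420 = 785 min
785 = 0·1440 + 785; 785 = 13·60 + 5 → 13:05, same day
→ 2024-07-07 13:05 YTZ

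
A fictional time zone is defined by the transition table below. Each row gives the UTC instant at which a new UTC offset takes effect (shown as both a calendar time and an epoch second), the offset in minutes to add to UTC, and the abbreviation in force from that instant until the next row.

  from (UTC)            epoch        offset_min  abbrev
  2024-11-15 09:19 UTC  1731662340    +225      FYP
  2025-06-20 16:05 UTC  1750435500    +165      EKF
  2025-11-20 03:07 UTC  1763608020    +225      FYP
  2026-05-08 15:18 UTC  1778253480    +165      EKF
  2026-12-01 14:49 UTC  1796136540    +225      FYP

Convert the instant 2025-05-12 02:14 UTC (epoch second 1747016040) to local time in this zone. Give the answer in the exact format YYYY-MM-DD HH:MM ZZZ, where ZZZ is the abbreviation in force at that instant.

Query: 2025-05-12 02:14 UTC
Rule 1/5 (FYP, +03:45): 2024-11-15 09:19 UTC ≤ query < 2025-06-20 16:05 UTC
2·60 + 14 + 225 = 359 min
359 = 0·1440 + 359; 359 = 5·60 + 59 → 05:59, same day
→ 2025-05-12 05:59 FYP

2025-05-12 05:59 FYP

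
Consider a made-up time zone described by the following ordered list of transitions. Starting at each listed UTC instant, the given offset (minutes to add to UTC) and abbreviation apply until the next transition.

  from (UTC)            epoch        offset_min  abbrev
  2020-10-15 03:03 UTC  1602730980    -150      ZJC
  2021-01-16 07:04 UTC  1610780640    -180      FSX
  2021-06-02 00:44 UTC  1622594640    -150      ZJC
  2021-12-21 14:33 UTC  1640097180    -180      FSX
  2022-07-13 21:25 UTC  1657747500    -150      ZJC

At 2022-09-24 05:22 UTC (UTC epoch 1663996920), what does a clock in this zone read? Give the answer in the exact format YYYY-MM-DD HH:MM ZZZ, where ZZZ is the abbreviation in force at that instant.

2022-09-24 02:52 ZJC

Query: 2022-09-24 05:22 UTC
Rule 5/5 (ZJC, -02:30): 2022-07-13 21:25 UTC ≤ query < +∞
5·60 + 22 - 150 = 172 min
172 = 0·1440 + 172; 172 = 2·60 + 52 → 02:52, same day
→ 2022-09-24 02:52 ZJC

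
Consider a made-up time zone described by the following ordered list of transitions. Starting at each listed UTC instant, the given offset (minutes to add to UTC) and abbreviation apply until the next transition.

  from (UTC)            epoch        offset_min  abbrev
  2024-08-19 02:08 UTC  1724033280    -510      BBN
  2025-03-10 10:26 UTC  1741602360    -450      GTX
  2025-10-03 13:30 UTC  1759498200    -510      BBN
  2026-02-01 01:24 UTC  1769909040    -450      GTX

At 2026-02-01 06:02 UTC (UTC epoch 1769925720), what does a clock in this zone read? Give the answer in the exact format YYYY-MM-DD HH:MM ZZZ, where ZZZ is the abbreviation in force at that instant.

Query: 2026-02-01 06:02 UTC
Rule 4/4 (GTX, -07:30): 2026-02-01 01:24 UTC ≤ query < +∞
6·60 + 2 - 450 = -88 min
-88 = -1·1440 + 1352; 1352 = 22·60 + 32 → 22:32, 2026-02-01 - 1 day = 2026-01-31
→ 2026-01-31 22:32 GTX

2026-01-31 22:32 GTX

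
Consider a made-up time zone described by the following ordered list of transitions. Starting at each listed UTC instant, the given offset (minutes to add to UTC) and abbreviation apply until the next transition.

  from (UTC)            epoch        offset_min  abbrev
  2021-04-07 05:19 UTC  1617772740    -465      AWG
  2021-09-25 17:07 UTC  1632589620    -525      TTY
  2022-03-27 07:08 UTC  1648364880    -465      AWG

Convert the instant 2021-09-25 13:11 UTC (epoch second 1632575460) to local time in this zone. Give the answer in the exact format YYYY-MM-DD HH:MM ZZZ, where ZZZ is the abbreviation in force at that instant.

2021-09-25 05:26 AWG

Query: 2021-09-25 13:11 UTC
Rule 1/3 (AWG, -07:45): 2021-04-07 05:19 UTC ≤ query < 2021-09-25 17:07 UTC
13·60 + 11 - 465 = 326 min
326 = 0·1440 + 326; 326 = 5·60 + 26 → 05:26, same day
→ 2021-09-25 05:26 AWG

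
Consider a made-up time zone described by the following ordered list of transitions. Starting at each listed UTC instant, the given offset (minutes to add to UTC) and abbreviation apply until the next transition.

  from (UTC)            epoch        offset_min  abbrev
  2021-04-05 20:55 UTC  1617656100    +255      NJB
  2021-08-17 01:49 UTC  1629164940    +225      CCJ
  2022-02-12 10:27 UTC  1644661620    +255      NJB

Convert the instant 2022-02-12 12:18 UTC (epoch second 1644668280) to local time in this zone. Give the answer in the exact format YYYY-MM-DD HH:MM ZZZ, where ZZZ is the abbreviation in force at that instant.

2022-02-12 16:33 NJB

Query: 2022-02-12 12:18 UTC
Rule 3/3 (NJB, +04:15): 2022-02-12 10:27 UTC ≤ query < +∞
12·60 + 18 + 255 = 993 min
993 = 0·1440 + 993; 993 = 16·60 + 33 → 16:33, same day
→ 2022-02-12 16:33 NJB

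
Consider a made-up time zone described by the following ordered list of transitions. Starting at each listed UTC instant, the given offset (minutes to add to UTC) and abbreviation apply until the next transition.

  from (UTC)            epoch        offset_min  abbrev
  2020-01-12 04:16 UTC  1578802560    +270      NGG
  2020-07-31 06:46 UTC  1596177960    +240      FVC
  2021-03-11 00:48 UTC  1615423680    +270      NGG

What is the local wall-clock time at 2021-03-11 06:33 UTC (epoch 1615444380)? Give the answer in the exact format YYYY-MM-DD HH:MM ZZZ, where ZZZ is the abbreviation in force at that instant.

2021-03-11 11:03 NGG

Query: 2021-03-11 06:33 UTC
Rule 3/3 (NGG, +04:30): 2021-03-11 00:48 UTC ≤ query < +∞
6·60 + 33 + 270 = 663 min
663 = 0·1440 + 663; 663 = 11·60 + 3 → 11:03, same day
→ 2021-03-11 11:03 NGG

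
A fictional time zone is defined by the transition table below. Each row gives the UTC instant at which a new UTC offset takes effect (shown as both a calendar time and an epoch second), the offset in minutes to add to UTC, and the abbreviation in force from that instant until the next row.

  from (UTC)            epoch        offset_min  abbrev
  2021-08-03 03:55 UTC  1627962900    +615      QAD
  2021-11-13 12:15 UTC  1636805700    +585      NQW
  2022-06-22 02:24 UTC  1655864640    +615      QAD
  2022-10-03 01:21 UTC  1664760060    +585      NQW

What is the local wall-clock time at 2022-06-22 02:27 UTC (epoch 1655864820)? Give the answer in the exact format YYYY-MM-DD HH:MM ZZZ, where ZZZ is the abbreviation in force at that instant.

Query: 2022-06-22 02:27 UTC
Rule 3/4 (QAD, +10:15): 2022-06-22 02:24 UTC ≤ query < 2022-10-03 01:21 UTC
2·60 + 27 + 615 = 762 min
762 = 0·1440 + 762; 762 = 12·60 + 42 → 12:42, same day
→ 2022-06-22 12:42 QAD

2022-06-22 12:42 QAD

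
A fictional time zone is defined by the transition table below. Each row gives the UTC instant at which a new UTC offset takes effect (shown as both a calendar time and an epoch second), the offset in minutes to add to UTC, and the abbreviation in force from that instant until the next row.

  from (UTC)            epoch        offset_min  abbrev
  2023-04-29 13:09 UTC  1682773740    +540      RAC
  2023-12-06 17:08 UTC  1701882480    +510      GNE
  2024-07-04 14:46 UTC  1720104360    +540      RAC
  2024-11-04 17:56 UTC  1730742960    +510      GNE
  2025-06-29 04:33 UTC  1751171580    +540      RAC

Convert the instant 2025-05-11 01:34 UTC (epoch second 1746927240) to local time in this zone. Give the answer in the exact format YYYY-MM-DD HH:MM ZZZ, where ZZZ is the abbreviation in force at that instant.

2025-05-11 10:04 GNE

Query: 2025-05-11 01:34 UTC
Rule 4/5 (GNE, +08:30): 2024-11-04 17:56 UTC ≤ query < 2025-06-29 04:33 UTC
1·60 + 34 + 510 = 604 min
604 = 0·1440 + 604; 604 = 10·60 + 4 → 10:04, same day
→ 2025-05-11 10:04 GNE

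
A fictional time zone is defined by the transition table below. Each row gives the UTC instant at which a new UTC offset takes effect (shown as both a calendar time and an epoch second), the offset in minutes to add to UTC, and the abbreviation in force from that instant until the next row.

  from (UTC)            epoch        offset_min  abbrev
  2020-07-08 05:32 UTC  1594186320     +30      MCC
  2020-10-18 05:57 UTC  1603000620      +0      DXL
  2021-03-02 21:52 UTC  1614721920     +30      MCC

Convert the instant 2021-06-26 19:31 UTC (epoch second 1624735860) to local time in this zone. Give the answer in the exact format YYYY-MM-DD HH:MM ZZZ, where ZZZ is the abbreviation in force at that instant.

Query: 2021-06-26 19:31 UTC
Rule 3/3 (MCC, +00:30): 2021-03-02 21:52 UTC ≤ query < +∞
19·60 + 31 + 30 = 1201 min
1201 = 0·1440 + 1201; 1201 = 20·60 + 1 → 20:01, same day
→ 2021-06-26 20:01 MCC

2021-06-26 20:01 MCC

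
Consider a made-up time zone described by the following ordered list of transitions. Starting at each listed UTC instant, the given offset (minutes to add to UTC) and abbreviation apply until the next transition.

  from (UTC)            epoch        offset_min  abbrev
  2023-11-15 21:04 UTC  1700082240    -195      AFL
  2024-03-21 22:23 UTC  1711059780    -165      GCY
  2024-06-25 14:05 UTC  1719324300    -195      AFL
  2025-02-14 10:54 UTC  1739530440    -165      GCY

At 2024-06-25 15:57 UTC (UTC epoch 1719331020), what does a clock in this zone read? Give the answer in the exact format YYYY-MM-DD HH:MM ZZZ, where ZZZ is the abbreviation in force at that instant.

Query: 2024-06-25 15:57 UTC
Rule 3/4 (AFL, -03:15): 2024-06-25 14:05 UTC ≤ query < 2025-02-14 10:54 UTC
15·60 + 57 - 195 = 762 min
762 = 0·1440 + 762; 762 = 12·60 + 42 → 12:42, same day
→ 2024-06-25 12:42 AFL

2024-06-25 12:42 AFL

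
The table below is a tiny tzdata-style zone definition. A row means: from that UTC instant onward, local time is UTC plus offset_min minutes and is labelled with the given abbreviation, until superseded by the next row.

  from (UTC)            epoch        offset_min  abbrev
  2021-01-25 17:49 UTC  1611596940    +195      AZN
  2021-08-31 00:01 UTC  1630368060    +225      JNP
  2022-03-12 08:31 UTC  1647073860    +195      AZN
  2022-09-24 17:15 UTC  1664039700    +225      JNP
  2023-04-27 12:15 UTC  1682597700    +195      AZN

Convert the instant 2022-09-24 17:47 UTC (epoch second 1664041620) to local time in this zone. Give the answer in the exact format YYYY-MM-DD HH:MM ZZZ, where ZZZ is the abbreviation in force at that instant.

Query: 2022-09-24 17:47 UTC
Rule 4/5 (JNP, +03:45): 2022-09-24 17:15 UTC ≤ query < 2023-04-27 12:15 UTC
17·60 + 47 + 225 = 1292 min
1292 = 0·1440 + 1292; 1292 = 21·60 + 32 → 21:32, same day
→ 2022-09-24 21:32 JNP

2022-09-24 21:32 JNP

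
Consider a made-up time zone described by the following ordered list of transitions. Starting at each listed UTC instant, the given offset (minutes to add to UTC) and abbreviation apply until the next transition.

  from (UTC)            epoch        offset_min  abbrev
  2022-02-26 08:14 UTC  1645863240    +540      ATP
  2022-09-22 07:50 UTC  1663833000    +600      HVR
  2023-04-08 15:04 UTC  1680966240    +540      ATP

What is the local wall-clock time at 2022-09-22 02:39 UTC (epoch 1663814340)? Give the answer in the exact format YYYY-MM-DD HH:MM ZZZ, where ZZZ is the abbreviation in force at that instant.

2022-09-22 11:39 ATP

Query: 2022-09-22 02:39 UTC
Rule 1/3 (ATP, +09:00): 2022-02-26 08:14 UTC ≤ query < 2022-09-22 07:50 UTC
2·60 + 39 + 540 = 699 min
699 = 0·1440 + 699; 699 = 11·60 + 39 → 11:39, same day
→ 2022-09-22 11:39 ATP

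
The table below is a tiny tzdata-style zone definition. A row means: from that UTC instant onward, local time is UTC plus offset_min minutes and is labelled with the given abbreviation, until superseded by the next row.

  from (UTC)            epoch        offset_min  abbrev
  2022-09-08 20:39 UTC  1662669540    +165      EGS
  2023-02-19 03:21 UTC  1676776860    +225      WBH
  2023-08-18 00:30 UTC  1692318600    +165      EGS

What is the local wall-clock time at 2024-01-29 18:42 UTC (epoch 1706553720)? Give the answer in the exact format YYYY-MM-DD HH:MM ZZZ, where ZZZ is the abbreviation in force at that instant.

Query: 2024-01-29 18:42 UTC
Rule 3/3 (EGS, +02:45): 2023-08-18 00:30 UTC ≤ query < +∞
18·60 + 42 + 165 = 1287 min
1287 = 0·1440 + 1287; 1287 = 21·60 + 27 → 21:27, same day
→ 2024-01-29 21:27 EGS

2024-01-29 21:27 EGS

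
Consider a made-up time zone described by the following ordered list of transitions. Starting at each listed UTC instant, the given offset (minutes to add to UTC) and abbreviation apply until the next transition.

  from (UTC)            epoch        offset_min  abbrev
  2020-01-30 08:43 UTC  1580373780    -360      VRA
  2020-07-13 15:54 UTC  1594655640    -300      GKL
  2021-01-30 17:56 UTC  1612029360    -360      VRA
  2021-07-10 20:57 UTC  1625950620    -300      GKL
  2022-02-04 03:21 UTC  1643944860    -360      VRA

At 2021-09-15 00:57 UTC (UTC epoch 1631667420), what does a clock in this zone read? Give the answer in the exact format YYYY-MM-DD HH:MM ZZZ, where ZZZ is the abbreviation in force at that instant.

2021-09-14 19:57 GKL

Query: 2021-09-15 00:57 UTC
Rule 4/5 (GKL, -05:00): 2021-07-10 20:57 UTC ≤ query < 2022-02-04 03:21 UTC
0·60 + 57 - 300 = -243 min
-243 = -1·1440 + 1197; 1197 = 19·60 + 57 → 19:57, 2021-09-15 - 1 day = 2021-09-14
→ 2021-09-14 19:57 GKL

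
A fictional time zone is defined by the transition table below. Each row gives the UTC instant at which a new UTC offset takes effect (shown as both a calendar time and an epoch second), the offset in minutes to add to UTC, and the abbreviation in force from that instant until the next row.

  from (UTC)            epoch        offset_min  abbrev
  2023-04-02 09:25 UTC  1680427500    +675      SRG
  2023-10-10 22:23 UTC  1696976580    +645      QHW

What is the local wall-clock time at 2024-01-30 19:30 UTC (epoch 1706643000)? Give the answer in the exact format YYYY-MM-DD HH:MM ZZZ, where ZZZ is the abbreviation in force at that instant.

2024-01-31 06:15 QHW

Query: 2024-01-30 19:30 UTC
Rule 2/2 (QHW, +10:45): 2023-10-10 22:23 UTC ≤ query < +∞
19·60 + 30 + 645 = 1815 min
1815 = 1·1440 + 375; 375 = 6·60 + 15 → 06:15, 2024-01-30 + 1 day = 2024-01-31
→ 2024-01-31 06:15 QHW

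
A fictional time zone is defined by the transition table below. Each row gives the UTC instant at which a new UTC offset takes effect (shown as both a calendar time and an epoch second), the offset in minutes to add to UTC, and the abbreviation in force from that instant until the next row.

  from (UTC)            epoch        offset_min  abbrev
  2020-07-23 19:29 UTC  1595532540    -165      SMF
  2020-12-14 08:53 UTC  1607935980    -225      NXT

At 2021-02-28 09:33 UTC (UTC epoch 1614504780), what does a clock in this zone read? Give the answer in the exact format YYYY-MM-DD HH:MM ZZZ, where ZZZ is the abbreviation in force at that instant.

2021-02-28 05:48 NXT

Query: 2021-02-28 09:33 UTC
Rule 2/2 (NXT, -03:45): 2020-12-14 08:53 UTC ≤ query < +∞
9·60 + 33 - 225 = 348 min
348 = 0·1440 + 348; 348 = 5·60 + 48 → 05:48, same day
→ 2021-02-28 05:48 NXT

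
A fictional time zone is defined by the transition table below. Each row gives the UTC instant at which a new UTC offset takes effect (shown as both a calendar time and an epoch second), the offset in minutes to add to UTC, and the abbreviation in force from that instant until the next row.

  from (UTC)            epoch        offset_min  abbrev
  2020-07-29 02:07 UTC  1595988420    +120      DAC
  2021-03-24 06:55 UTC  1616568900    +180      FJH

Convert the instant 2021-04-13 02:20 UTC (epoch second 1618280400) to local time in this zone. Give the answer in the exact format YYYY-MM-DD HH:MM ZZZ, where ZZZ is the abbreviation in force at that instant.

2021-04-13 05:20 FJH

Query: 2021-04-13 02:20 UTC
Rule 2/2 (FJH, +03:00): 2021-03-24 06:55 UTC ≤ query < +∞
2·60 + 20 + 180 = 320 min
320 = 0·1440 + 320; 320 = 5·60 + 20 → 05:20, same day
→ 2021-04-13 05:20 FJH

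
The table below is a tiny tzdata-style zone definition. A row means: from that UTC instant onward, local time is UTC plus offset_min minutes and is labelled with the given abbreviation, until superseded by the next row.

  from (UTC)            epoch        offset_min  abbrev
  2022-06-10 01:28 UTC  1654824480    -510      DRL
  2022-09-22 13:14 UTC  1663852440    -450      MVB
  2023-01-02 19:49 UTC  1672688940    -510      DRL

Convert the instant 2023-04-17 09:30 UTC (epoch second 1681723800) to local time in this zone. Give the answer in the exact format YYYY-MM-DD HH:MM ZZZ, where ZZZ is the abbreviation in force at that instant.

Query: 2023-04-17 09:30 UTC
Rule 3/3 (DRL, -08:30): 2023-01-02 19:49 UTC ≤ query < +∞
9·60 + 30 - 510 = 60 min
60 = 0·1440 + 60; 60 = 1·60 + 0 → 01:00, same day
→ 2023-04-17 01:00 DRL

2023-04-17 01:00 DRL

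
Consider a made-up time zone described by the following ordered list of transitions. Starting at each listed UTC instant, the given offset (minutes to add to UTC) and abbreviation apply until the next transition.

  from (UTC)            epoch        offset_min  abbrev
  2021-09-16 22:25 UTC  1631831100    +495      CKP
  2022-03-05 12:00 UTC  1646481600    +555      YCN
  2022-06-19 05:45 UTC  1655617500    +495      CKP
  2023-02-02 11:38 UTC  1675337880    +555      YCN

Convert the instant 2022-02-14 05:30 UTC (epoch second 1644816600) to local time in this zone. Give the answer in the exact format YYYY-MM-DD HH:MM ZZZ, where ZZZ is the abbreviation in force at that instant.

Query: 2022-02-14 05:30 UTC
Rule 1/4 (CKP, +08:15): 2021-09-16 22:25 UTC ≤ query < 2022-03-05 12:00 UTC
5·60 + 30 + 495 = 825 min
825 = 0·1440 + 825; 825 = 13·60 + 45 → 13:45, same day
→ 2022-02-14 13:45 CKP

2022-02-14 13:45 CKP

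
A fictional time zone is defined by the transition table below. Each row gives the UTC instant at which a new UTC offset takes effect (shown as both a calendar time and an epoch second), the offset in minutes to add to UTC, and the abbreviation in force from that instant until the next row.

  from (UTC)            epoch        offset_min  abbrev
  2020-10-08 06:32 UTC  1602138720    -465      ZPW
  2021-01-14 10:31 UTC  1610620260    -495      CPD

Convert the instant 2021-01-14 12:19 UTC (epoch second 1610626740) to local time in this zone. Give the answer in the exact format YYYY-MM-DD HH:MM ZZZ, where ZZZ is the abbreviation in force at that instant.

2021-01-14 04:04 CPD

Query: 2021-01-14 12:19 UTC
Rule 2/2 (CPD, -08:15): 2021-01-14 10:31 UTC ≤ query < +∞
12·60 + 19 - 495 = 244 min
244 = 0·1440 + 244; 244 = 4·60 + 4 → 04:04, same day
→ 2021-01-14 04:04 CPD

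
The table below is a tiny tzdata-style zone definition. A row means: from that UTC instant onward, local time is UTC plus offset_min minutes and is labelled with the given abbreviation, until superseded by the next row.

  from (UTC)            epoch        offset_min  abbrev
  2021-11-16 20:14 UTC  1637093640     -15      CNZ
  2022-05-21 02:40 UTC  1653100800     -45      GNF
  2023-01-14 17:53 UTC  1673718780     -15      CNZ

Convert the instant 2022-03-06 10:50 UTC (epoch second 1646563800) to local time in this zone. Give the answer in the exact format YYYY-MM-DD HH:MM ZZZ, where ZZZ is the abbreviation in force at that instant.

2022-03-06 10:35 CNZ

Query: 2022-03-06 10:50 UTC
Rule 1/3 (CNZ, -00:15): 2021-11-16 20:14 UTC ≤ query < 2022-05-21 02:40 UTC
10·60 + 50 - 15 = 635 min
635 = 0·1440 + 635; 635 = 10·60 + 35 → 10:35, same day
→ 2022-03-06 10:35 CNZ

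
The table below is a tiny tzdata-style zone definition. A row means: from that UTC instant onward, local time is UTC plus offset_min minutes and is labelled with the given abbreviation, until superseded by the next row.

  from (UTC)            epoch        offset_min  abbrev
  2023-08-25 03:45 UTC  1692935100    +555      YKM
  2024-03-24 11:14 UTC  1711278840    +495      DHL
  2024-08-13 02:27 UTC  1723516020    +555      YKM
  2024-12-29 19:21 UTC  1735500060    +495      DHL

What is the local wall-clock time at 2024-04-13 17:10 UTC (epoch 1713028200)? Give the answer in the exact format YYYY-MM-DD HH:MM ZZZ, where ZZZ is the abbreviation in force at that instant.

2024-04-14 01:25 DHL

Query: 2024-04-13 17:10 UTC
Rule 2/4 (DHL, +08:15): 2024-03-24 11:14 UTC ≤ query < 2024-08-13 02:27 UTC
17·60 + 10 + 495 = 1525 min
1525 = 1·1440 + 85; 85 = 1·60 + 25 → 01:25, 2024-04-13 + 1 day = 2024-04-14
→ 2024-04-14 01:25 DHL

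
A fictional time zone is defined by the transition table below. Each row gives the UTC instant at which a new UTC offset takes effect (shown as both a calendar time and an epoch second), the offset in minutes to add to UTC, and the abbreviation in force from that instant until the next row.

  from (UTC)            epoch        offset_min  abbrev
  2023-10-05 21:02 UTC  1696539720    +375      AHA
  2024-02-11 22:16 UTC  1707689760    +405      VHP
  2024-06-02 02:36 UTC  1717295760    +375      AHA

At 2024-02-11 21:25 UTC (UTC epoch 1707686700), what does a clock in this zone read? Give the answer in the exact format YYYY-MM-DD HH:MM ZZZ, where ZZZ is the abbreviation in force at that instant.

2024-02-12 03:40 AHA

Query: 2024-02-11 21:25 UTC
Rule 1/3 (AHA, +06:15): 2023-10-05 21:02 UTC ≤ query < 2024-02-11 22:16 UTC
21·60 + 25 + 375 = 1660 min
1660 = 1·1440 + 220; 220 = 3·60 + 40 → 03:40, 2024-02-11 + 1 day = 2024-02-12
→ 2024-02-12 03:40 AHA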